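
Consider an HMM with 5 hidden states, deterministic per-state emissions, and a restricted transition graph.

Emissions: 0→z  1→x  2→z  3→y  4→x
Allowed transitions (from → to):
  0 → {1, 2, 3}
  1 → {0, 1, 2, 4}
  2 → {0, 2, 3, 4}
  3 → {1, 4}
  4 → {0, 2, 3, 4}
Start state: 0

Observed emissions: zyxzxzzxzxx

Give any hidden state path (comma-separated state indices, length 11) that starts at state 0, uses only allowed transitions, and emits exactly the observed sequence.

  pos 0: z in {0,2}, choose 0; start
  pos 1: y in {3}, choose 3; 0->3 ok
  pos 2: x in {1,4}, choose 1; 3->1 ok
  pos 3: z in {0,2}, choose 0; 1->0 ok
  pos 4: x in {1,4}, choose 1; 0->1 ok
  pos 5: z in {0,2}, choose 0; 1->0 ok
  pos 6: z in {0,2}, choose 2; 0->2 ok
  pos 7: x in {1,4}, choose 4; 2->4 ok
  pos 8: z in {0,2}, choose 2; 4->2 ok
  pos 9: x in {1,4}, choose 4; 2->4 ok
  pos 10: x in {1,4}, choose 4; 4->4 ok

0,3,1,0,1,0,2,4,2,4,4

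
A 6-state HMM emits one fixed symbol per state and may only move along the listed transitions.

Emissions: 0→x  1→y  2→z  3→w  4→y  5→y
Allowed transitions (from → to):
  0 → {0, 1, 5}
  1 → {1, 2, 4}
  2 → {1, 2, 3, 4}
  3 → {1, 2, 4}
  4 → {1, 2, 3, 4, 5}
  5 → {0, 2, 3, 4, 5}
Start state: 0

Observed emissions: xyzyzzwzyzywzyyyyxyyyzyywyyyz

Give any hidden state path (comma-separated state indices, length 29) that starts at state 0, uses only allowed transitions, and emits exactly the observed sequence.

0,1,2,4,2,2,3,2,1,2,4,3,2,1,1,4,5,0,1,1,4,2,4,4,3,1,4,1,2

  0: obs=x cand={0} pick 0 [start]
  1: obs=y cand={1,4,5} pick 1 [0->1 ok]
  2: obs=z cand={2} pick 2 [1->2 ok]
  3: obs=y cand={1,4,5} pick 4 [2->4 ok]
  4: obs=z cand={2} pick 2 [4->2 ok]
  5: obs=z cand={2} pick 2 [2->2 ok]
  6: obs=w cand={3} pick 3 [2->3 ok]
  7: obs=z cand={2} pick 2 [3->2 ok]
  8: obs=y cand={1,4,5} pick 1 [2->1 ok]
  9: obs=z cand={2} pick 2 [1->2 ok]
  10: obs=y cand={1,4,5} pick 4 [2->4 ok]
  11: obs=w cand={3} pick 3 [4->3 ok]
  12: obs=z cand={2} pick 2 [3->2 ok]
  13: obs=y cand={1,4,5} pick 1 [2->1 ok]
  14: obs=y cand={1,4,5} pick 1 [1->1 ok]
  15: obs=y cand={1,4,5} pick 4 [1->4 ok]
  16: obs=y cand={1,4,5} pick 5 [4->5 ok]
  17: obs=x cand={0} pick 0 [5->0 ok]
  18: obs=y cand={1,4,5} pick 1 [0->1 ok]
  19: obs=y cand={1,4,5} pick 1 [1->1 ok]
  20: obs=y cand={1,4,5} pick 4 [1->4 ok]
  21: obs=z cand={2} pick 2 [4->2 ok]
  22: obs=y cand={1,4,5} pick 4 [2->4 ok]
  23: obs=y cand={1,4,5} pick 4 [4->4 ok]
  24: obs=w cand={3} pick 3 [4->3 ok]
  25: obs=y cand={1,4,5} pick 1 [3->1 ok]
  26: obs=y cand={1,4,5} pick 4 [1->4 ok]
  27: obs=y cand={1,4,5} pick 1 [4->1 ok]
  28: obs=z cand={2} pick 2 [1->2 ok]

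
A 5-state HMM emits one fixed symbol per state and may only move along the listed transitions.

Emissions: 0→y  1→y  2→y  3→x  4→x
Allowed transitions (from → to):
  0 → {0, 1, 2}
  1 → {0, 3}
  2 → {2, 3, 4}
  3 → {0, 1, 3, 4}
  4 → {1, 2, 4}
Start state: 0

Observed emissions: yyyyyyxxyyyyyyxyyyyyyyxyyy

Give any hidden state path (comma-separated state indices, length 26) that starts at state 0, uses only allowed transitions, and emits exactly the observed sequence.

  [0] y  {0,1,2}  => 0  start
  [1] y  {0,1,2}  => 1  0->1 ok
  [2] y  {0,1,2}  => 0  1->0 ok
  [3] y  {0,1,2}  => 2  0->2 ok
  [4] y  {0,1,2}  => 2  2->2 ok
  [5] y  {0,1,2}  => 2  2->2 ok
  [6] x  {3,4}  => 4  2->4 ok
  [7] x  {3,4}  => 4  4->4 ok
  [8] y  {0,1,2}  => 2  4->2 ok
  [9] y  {0,1,2}  => 2  2->2 ok
  [10] y  {0,1,2}  => 2  2->2 ok
  [11] y  {0,1,2}  => 2  2->2 ok
  [12] y  {0,1,2}  => 2  2->2 ok
  [13] y  {0,1,2}  => 2  2->2 ok
  [14] x  {3,4}  => 3  2->3 ok
  [15] y  {0,1,2}  => 1  3->1 ok
  [16] y  {0,1,2}  => 0  1->0 ok
  [17] y  {0,1,2}  => 0  0->0 ok
  [18] y  {0,1,2}  => 0  0->0 ok
  [19] y  {0,1,2}  => 1  0->1 ok
  [20] y  {0,1,2}  => 0  1->0 ok
  [21] y  {0,1,2}  => 1  0->1 ok
  [22] x  {3,4}  => 3  1->3 ok
  [23] y  {0,1,2}  => 0  3->0 ok
  [24] y  {0,1,2}  => 0  0->0 ok
  [25] y  {0,1,2}  => 0  0->0 ok

0,1,0,2,2,2,4,4,2,2,2,2,2,2,3,1,0,0,0,1,0,1,3,0,0,0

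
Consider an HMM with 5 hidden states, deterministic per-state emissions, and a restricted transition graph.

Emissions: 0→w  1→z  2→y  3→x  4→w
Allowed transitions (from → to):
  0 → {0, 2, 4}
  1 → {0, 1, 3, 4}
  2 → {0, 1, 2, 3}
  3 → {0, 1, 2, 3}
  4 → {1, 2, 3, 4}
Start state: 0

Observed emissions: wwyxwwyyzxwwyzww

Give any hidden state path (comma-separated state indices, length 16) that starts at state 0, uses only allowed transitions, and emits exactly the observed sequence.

0,0,2,3,0,0,2,2,1,3,0,4,2,1,0,4

  0: obs=w cand={0,4} pick 0 [start]
  1: obs=w cand={0,4} pick 0 [0->0 ok]
  2: obs=y cand={2} pick 2 [0->2 ok]
  3: obs=x cand={3} pick 3 [2->3 ok]
  4: obs=w cand={0,4} pick 0 [3->0 ok]
  5: obs=w cand={0,4} pick 0 [0->0 ok]
  6: obs=y cand={2} pick 2 [0->2 ok]
  7: obs=y cand={2} pick 2 [2->2 ok]
  8: obs=z cand={1} pick 1 [2->1 ok]
  9: obs=x cand={3} pick 3 [1->3 ok]
  10: obs=w cand={0,4} pick 0 [3->0 ok]
  11: obs=w cand={0,4} pick 4 [0->4 ok]
  12: obs=y cand={2} pick 2 [4->2 ok]
  13: obs=z cand={1} pick 1 [2->1 ok]
  14: obs=w cand={0,4} pick 0 [1->0 ok]
  15: obs=w cand={0,4} pick 4 [0->4 ok]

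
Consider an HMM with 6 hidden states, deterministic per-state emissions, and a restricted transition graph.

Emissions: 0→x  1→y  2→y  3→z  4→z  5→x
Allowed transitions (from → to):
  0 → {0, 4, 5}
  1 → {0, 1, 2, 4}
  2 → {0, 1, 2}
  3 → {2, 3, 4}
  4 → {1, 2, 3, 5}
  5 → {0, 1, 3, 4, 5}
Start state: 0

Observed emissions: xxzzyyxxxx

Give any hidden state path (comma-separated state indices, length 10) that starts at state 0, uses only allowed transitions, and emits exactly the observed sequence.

  pos 0: x in {0,5}, choose 0; start
  pos 1: x in {0,5}, choose 0; 0->0 ok
  pos 2: z in {3,4}, choose 4; 0->4 ok
  pos 3: z in {3,4}, choose 3; 4->3 ok
  pos 4: y in {1,2}, choose 2; 3->2 ok
  pos 5: y in {1,2}, choose 2; 2->2 ok
  pos 6: x in {0,5}, choose 0; 2->0 ok
  pos 7: x in {0,5}, choose 0; 0->0 ok
  pos 8: x in {0,5}, choose 0; 0->0 ok
  pos 9: x in {0,5}, choose 5; 0->5 ok

0,0,4,3,2,2,0,0,0,5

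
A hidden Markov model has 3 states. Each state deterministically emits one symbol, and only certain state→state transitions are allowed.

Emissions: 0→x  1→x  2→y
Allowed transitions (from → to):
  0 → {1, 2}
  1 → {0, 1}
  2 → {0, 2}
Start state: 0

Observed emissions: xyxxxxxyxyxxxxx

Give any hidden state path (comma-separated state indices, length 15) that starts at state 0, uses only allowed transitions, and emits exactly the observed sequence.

  0: obs=x cand={0,1} pick 0 [start]
  1: obs=y cand={2} pick 2 [0->2 ok]
  2: obs=x cand={0,1} pick 0 [2->0 ok]
  3: obs=x cand={0,1} pick 1 [0->1 ok]
  4: obs=x cand={0,1} pick 1 [1->1 ok]
  5: obs=x cand={0,1} pick 1 [1->1 ok]
  6: obs=x cand={0,1} pick 0 [1->0 ok]
  7: obs=y cand={2} pick 2 [0->2 ok]
  8: obs=x cand={0,1} pick 0 [2->0 ok]
  9: obs=y cand={2} pick 2 [0->2 ok]
  10: obs=x cand={0,1} pick 0 [2->0 ok]
  11: obs=x cand={0,1} pick 1 [0->1 ok]
  12: obs=x cand={0,1} pick 1 [1->1 ok]
  13: obs=x cand={0,1} pick 0 [1->0 ok]
  14: obs=x cand={0,1} pick 1 [0->1 ok]

0,2,0,1,1,1,0,2,0,2,0,1,1,0,1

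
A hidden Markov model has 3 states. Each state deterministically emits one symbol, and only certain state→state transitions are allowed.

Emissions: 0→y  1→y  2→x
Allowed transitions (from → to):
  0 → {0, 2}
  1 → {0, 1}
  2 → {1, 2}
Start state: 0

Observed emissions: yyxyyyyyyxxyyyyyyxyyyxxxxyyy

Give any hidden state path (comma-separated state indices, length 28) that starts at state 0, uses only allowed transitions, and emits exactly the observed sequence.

  pos 0: y in {0,1}, choose 0; start
  pos 1: y in {0,1}, choose 0; 0->0 ok
  pos 2: x in {2}, choose 2; 0->2 ok
  pos 3: y in {0,1}, choose 1; 2->1 ok
  pos 4: y in {0,1}, choose 0; 1->0 ok
  pos 5: y in {0,1}, choose 0; 0->0 ok
  pos 6: y in {0,1}, choose 0; 0->0 ok
  pos 7: y in {0,1}, choose 0; 0->0 ok
  pos 8: y in {0,1}, choose 0; 0->0 ok
  pos 9: x in {2}, choose 2; 0->2 ok
  pos 10: x in {2}, choose 2; 2->2 ok
  pos 11: y in {0,1}, choose 1; 2->1 ok
  pos 12: y in {0,1}, choose 1; 1->1 ok
  pos 13: y in {0,1}, choose 1; 1->1 ok
  pos 14: y in {0,1}, choose 1; 1->1 ok
  pos 15: y in {0,1}, choose 0; 1->0 ok
  pos 16: y in {0,1}, choose 0; 0->0 ok
  pos 17: x in {2}, choose 2; 0->2 ok
  pos 18: y in {0,1}, choose 1; 2->1 ok
  pos 19: y in {0,1}, choose 1; 1->1 ok
  pos 20: y in {0,1}, choose 0; 1->0 ok
  pos 21: x in {2}, choose 2; 0->2 ok
  pos 22: x in {2}, choose 2; 2->2 ok
  pos 23: x in {2}, choose 2; 2->2 ok
  pos 24: x in {2}, choose 2; 2->2 ok
  pos 25: y in {0,1}, choose 1; 2->1 ok
  pos 26: y in {0,1}, choose 1; 1->1 ok
  pos 27: y in {0,1}, choose 1; 1->1 ok

0,0,2,1,0,0,0,0,0,2,2,1,1,1,1,0,0,2,1,1,0,2,2,2,2,1,1,1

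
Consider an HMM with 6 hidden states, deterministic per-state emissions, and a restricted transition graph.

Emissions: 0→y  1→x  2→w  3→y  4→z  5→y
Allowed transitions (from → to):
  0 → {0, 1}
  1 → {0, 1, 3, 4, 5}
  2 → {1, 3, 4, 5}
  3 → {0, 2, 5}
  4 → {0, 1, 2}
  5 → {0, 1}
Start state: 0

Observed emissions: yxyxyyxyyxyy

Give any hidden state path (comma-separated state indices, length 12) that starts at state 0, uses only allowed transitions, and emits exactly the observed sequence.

0,1,0,1,0,0,1,3,5,1,3,0

  [0] y  {0,3,5}  => 0  start
  [1] x  {1}  => 1  0->1 ok
  [2] y  {0,3,5}  => 0  1->0 ok
  [3] x  {1}  => 1  0->1 ok
  [4] y  {0,3,5}  => 0  1->0 ok
  [5] y  {0,3,5}  => 0  0->0 ok
  [6] x  {1}  => 1  0->1 ok
  [7] y  {0,3,5}  => 3  1->3 ok
  [8] y  {0,3,5}  => 5  3->5 ok
  [9] x  {1}  => 1  5->1 ok
  [10] y  {0,3,5}  => 3  1->3 ok
  [11] y  {0,3,5}  => 0  3->0 ok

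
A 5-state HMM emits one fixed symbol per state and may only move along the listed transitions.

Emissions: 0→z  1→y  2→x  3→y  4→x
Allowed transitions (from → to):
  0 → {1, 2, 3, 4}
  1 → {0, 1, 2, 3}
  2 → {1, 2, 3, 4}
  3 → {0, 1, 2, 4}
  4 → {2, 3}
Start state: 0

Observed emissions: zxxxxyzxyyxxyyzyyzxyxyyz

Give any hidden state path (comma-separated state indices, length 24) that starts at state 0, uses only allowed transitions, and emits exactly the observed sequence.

  0: obs=z cand={0} pick 0 [start]
  1: obs=x cand={2,4} pick 2 [0->2 ok]
  2: obs=x cand={2,4} pick 4 [2->4 ok]
  3: obs=x cand={2,4} pick 2 [4->2 ok]
  4: obs=x cand={2,4} pick 4 [2->4 ok]
  5: obs=y cand={1,3} pick 3 [4->3 ok]
  6: obs=z cand={0} pick 0 [3->0 ok]
  7: obs=x cand={2,4} pick 4 [0->4 ok]
  8: obs=y cand={1,3} pick 3 [4->3 ok]
  9: obs=y cand={1,3} pick 1 [3->1 ok]
  10: obs=x cand={2,4} pick 2 [1->2 ok]
  11: obs=x cand={2,4} pick 2 [2->2 ok]
  12: obs=y cand={1,3} pick 1 [2->1 ok]
  13: obs=y cand={1,3} pick 3 [1->3 ok]
  14: obs=z cand={0} pick 0 [3->0 ok]
  15: obs=y cand={1,3} pick 1 [0->1 ok]
  16: obs=y cand={1,3} pick 1 [1->1 ok]
  17: obs=z cand={0} pick 0 [1->0 ok]
  18: obs=x cand={2,4} pick 2 [0->2 ok]
  19: obs=y cand={1,3} pick 1 [2->1 ok]
  20: obs=x cand={2,4} pick 2 [1->2 ok]
  21: obs=y cand={1,3} pick 1 [2->1 ok]
  22: obs=y cand={1,3} pick 1 [1->1 ok]
  23: obs=z cand={0} pick 0 [1->0 ok]

0,2,4,2,4,3,0,4,3,1,2,2,1,3,0,1,1,0,2,1,2,1,1,0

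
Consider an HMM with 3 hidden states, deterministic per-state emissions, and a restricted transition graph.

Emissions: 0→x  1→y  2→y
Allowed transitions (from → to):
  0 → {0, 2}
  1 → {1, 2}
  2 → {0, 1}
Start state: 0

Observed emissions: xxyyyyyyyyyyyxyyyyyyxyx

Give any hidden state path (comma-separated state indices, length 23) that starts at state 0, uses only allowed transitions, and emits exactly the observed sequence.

  t0 'x' -> {0}, take 0 (start)
  t1 'x' -> {0}, take 0 (0->0 ok)
  t2 'y' -> {1,2}, take 2 (0->2 ok)
  t3 'y' -> {1,2}, take 1 (2->1 ok)
  t4 'y' -> {1,2}, take 1 (1->1 ok)
  t5 'y' -> {1,2}, take 2 (1->2 ok)
  t6 'y' -> {1,2}, take 1 (2->1 ok)
  t7 'y' -> {1,2}, take 2 (1->2 ok)
  t8 'y' -> {1,2}, take 1 (2->1 ok)
  t9 'y' -> {1,2}, take 1 (1->1 ok)
  t10 'y' -> {1,2}, take 2 (1->2 ok)
  t11 'y' -> {1,2}, take 1 (2->1 ok)
  t12 'y' -> {1,2}, take 2 (1->2 ok)
  t13 'x' -> {0}, take 0 (2->0 ok)
  t14 'y' -> {1,2}, take 2 (0->2 ok)
  t15 'y' -> {1,2}, take 1 (2->1 ok)
  t16 'y' -> {1,2}, take 1 (1->1 ok)
  t17 'y' -> {1,2}, take 2 (1->2 ok)
  t18 'y' -> {1,2}, take 1 (2->1 ok)
  t19 'y' -> {1,2}, take 2 (1->2 ok)
  t20 'x' -> {0}, take 0 (2->0 ok)
  t21 'y' -> {1,2}, take 2 (0->2 ok)
  t22 'x' -> {0}, take 0 (2->0 ok)

0,0,2,1,1,2,1,2,1,1,2,1,2,0,2,1,1,2,1,2,0,2,0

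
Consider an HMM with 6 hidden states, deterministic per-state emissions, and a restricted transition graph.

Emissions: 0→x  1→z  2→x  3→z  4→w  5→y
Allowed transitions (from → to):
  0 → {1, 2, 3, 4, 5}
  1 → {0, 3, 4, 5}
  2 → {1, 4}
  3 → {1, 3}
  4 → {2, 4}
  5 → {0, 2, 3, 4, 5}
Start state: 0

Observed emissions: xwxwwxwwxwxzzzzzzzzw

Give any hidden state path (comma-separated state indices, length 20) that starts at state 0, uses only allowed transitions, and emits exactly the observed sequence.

  pos 0: x in {0,2}, choose 0; start
  pos 1: w in {4}, choose 4; 0->4 ok
  pos 2: x in {0,2}, choose 2; 4->2 ok
  pos 3: w in {4}, choose 4; 2->4 ok
  pos 4: w in {4}, choose 4; 4->4 ok
  pos 5: x in {0,2}, choose 2; 4->2 ok
  pos 6: w in {4}, choose 4; 2->4 ok
  pos 7: w in {4}, choose 4; 4->4 ok
  pos 8: x in {0,2}, choose 2; 4->2 ok
  pos 9: w in {4}, choose 4; 2->4 ok
  pos 10: x in {0,2}, choose 2; 4->2 ok
  pos 11: z in {1,3}, choose 1; 2->1 ok
  pos 12: z in {1,3}, choose 3; 1->3 ok
  pos 13: z in {1,3}, choose 3; 3->3 ok
  pos 14: z in {1,3}, choose 3; 3->3 ok
  pos 15: z in {1,3}, choose 3; 3->3 ok
  pos 16: z in {1,3}, choose 3; 3->3 ok
  pos 17: z in {1,3}, choose 3; 3->3 ok
  pos 18: z in {1,3}, choose 1; 3->1 ok
  pos 19: w in {4}, choose 4; 1->4 ok

0,4,2,4,4,2,4,4,2,4,2,1,3,3,3,3,3,3,1,4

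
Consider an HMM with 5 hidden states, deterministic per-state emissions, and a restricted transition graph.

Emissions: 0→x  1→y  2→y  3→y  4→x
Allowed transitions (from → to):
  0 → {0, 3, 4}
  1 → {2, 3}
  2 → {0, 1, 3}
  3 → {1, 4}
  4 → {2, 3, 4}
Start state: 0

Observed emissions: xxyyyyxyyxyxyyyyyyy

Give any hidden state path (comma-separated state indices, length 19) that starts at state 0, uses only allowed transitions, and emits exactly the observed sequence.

  [0] x  {0,4}  => 0  start
  [1] x  {0,4}  => 4  0->4 ok
  [2] y  {1,2,3}  => 2  4->2 ok
  [3] y  {1,2,3}  => 1  2->1 ok
  [4] y  {1,2,3}  => 2  1->2 ok
  [5] y  {1,2,3}  => 3  2->3 ok
  [6] x  {0,4}  => 4  3->4 ok
  [7] y  {1,2,3}  => 2  4->2 ok
  [8] y  {1,2,3}  => 3  2->3 ok
  [9] x  {0,4}  => 4  3->4 ok
  [10] y  {1,2,3}  => 3  4->3 ok
  [11] x  {0,4}  => 4  3->4 ok
  [12] y  {1,2,3}  => 2  4->2 ok
  [13] y  {1,2,3}  => 3  2->3 ok
  [14] y  {1,2,3}  => 1  3->1 ok
  [15] y  {1,2,3}  => 2  1->2 ok
  [16] y  {1,2,3}  => 1  2->1 ok
  [17] y  {1,2,3}  => 2  1->2 ok
  [18] y  {1,2,3}  => 1  2->1 ok

0,4,2,1,2,3,4,2,3,4,3,4,2,3,1,2,1,2,1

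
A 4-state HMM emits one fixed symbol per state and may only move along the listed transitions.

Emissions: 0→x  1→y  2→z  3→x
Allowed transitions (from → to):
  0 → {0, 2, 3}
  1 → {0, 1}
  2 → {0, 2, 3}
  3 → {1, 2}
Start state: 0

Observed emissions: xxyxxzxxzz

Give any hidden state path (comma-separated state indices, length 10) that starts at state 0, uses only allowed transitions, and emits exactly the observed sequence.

0,3,1,0,0,2,0,3,2,2

  [0] x  {0,3}  => 0  start
  [1] x  {0,3}  => 3  0->3 ok
  [2] y  {1}  => 1  3->1 ok
  [3] x  {0,3}  => 0  1->0 ok
  [4] x  {0,3}  => 0  0->0 ok
  [5] z  {2}  => 2  0->2 ok
  [6] x  {0,3}  => 0  2->0 ok
  [7] x  {0,3}  => 3  0->3 ok
  [8] z  {2}  => 2  3->2 ok
  [9] z  {2}  => 2  2->2 ok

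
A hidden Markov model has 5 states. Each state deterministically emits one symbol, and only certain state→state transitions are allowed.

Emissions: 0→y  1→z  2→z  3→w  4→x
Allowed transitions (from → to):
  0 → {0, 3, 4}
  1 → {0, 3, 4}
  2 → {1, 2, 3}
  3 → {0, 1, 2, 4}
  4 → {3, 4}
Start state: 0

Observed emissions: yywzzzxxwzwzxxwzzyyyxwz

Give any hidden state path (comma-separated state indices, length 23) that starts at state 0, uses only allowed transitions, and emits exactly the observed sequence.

0,0,3,2,2,1,4,4,3,2,3,1,4,4,3,2,1,0,0,0,4,3,1

  0: obs=y cand={0} pick 0 [start]
  1: obs=y cand={0} pick 0 [0->0 ok]
  2: obs=w cand={3} pick 3 [0->3 ok]
  3: obs=z cand={1,2} pick 2 [3->2 ok]
  4: obs=z cand={1,2} pick 2 [2->2 ok]
  5: obs=z cand={1,2} pick 1 [2->1 ok]
  6: obs=x cand={4} pick 4 [1->4 ok]
  7: obs=x cand={4} pick 4 [4->4 ok]
  8: obs=w cand={3} pick 3 [4->3 ok]
  9: obs=z cand={1,2} pick 2 [3->2 ok]
  10: obs=w cand={3} pick 3 [2->3 ok]
  11: obs=z cand={1,2} pick 1 [3->1 ok]
  12: obs=x cand={4} pick 4 [1->4 ok]
  13: obs=x cand={4} pick 4 [4->4 ok]
  14: obs=w cand={3} pick 3 [4->3 ok]
  15: obs=z cand={1,2} pick 2 [3->2 ok]
  16: obs=z cand={1,2} pick 1 [2->1 ok]
  17: obs=y cand={0} pick 0 [1->0 ok]
  18: obs=y cand={0} pick 0 [0->0 ok]
  19: obs=y cand={0} pick 0 [0->0 ok]
  20: obs=x cand={4} pick 4 [0->4 ok]
  21: obs=w cand={3} pick 3 [4->3 ok]
  22: obs=z cand={1,2} pick 1 [3->1 ok]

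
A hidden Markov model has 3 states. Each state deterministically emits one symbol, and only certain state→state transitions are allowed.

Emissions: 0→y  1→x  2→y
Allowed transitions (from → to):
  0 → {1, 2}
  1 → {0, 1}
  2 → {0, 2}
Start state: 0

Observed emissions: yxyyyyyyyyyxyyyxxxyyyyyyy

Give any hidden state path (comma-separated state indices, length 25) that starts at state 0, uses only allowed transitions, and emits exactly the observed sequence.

0,1,0,2,0,2,0,2,0,2,0,1,0,2,0,1,1,1,0,2,0,2,2,2,2

  [0] y  {0,2}  => 0  start
  [1] x  {1}  => 1  0->1 ok
  [2] y  {0,2}  => 0  1->0 ok
  [3] y  {0,2}  => 2  0->2 ok
  [4] y  {0,2}  => 0  2->0 ok
  [5] y  {0,2}  => 2  0->2 ok
  [6] y  {0,2}  => 0  2->0 ok
  [7] y  {0,2}  => 2  0->2 ok
  [8] y  {0,2}  => 0  2->0 ok
  [9] y  {0,2}  => 2  0->2 ok
  [10] y  {0,2}  => 0  2->0 ok
  [11] x  {1}  => 1  0->1 ok
  [12] y  {0,2}  => 0  1->0 ok
  [13] y  {0,2}  => 2  0->2 ok
  [14] y  {0,2}  => 0  2->0 ok
  [15] x  {1}  => 1  0->1 ok
  [16] x  {1}  => 1  1->1 ok
  [17] x  {1}  => 1  1->1 ok
  [18] y  {0,2}  => 0  1->0 ok
  [19] y  {0,2}  => 2  0->2 ok
  [20] y  {0,2}  => 0  2->0 ok
  [21] y  {0,2}  => 2  0->2 ok
  [22] y  {0,2}  => 2  2->2 ok
  [23] y  {0,2}  => 2  2->2 ok
  [24] y  {0,2}  => 2  2->2 ok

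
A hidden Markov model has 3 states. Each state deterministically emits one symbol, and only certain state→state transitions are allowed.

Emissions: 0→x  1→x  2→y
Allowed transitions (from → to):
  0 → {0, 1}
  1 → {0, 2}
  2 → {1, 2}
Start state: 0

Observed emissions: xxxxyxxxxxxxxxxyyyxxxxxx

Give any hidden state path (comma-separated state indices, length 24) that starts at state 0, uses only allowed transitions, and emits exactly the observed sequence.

0,1,0,1,2,1,0,0,1,0,1,0,1,0,1,2,2,2,1,0,1,0,1,0

  0: obs=x cand={0,1} pick 0 [start]
  1: obs=x cand={0,1} pick 1 [0->1 ok]
  2: obs=x cand={0,1} pick 0 [1->0 ok]
  3: obs=x cand={0,1} pick 1 [0->1 ok]
  4: obs=y cand={2} pick 2 [1->2 ok]
  5: obs=x cand={0,1} pick 1 [2->1 ok]
  6: obs=x cand={0,1} pick 0 [1->0 ok]
  7: obs=x cand={0,1} pick 0 [0->0 ok]
  8: obs=x cand={0,1} pick 1 [0->1 ok]
  9: obs=x cand={0,1} pick 0 [1->0 ok]
  10: obs=x cand={0,1} pick 1 [0->1 ok]
  11: obs=x cand={0,1} pick 0 [1->0 ok]
  12: obs=x cand={0,1} pick 1 [0->1 ok]
  13: obs=x cand={0,1} pick 0 [1->0 ok]
  14: obs=x cand={0,1} pick 1 [0->1 ok]
  15: obs=y cand={2} pick 2 [1->2 ok]
  16: obs=y cand={2} pick 2 [2->2 ok]
  17: obs=y cand={2} pick 2 [2->2 ok]
  18: obs=x cand={0,1} pick 1 [2->1 ok]
  19: obs=x cand={0,1} pick 0 [1->0 ok]
  20: obs=x cand={0,1} pick 1 [0->1 ok]
  21: obs=x cand={0,1} pick 0 [1->0 ok]
  22: obs=x cand={0,1} pick 1 [0->1 ok]
  23: obs=x cand={0,1} pick 0 [1->0 ok]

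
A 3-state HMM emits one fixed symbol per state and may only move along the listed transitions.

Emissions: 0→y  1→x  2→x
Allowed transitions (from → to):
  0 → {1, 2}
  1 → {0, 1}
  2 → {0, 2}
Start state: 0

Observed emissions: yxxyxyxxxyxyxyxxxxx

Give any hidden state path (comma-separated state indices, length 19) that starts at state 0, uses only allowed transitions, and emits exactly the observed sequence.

  t0 'y' -> {0}, take 0 (start)
  t1 'x' -> {1,2}, take 2 (0->2 ok)
  t2 'x' -> {1,2}, take 2 (2->2 ok)
  t3 'y' -> {0}, take 0 (2->0 ok)
  t4 'x' -> {1,2}, take 2 (0->2 ok)
  t5 'y' -> {0}, take 0 (2->0 ok)
  t6 'x' -> {1,2}, take 1 (0->1 ok)
  t7 'x' -> {1,2}, take 1 (1->1 ok)
  t8 'x' -> {1,2}, take 1 (1->1 ok)
  t9 'y' -> {0}, take 0 (1->0 ok)
  t10 'x' -> {1,2}, take 2 (0->2 ok)
  t11 'y' -> {0}, take 0 (2->0 ok)
  t12 'x' -> {1,2}, take 1 (0->1 ok)
  t13 'y' -> {0}, take 0 (1->0 ok)
  t14 'x' -> {1,2}, take 2 (0->2 ok)
  t15 'x' -> {1,2}, take 2 (2->2 ok)
  t16 'x' -> {1,2}, take 2 (2->2 ok)
  t17 'x' -> {1,2}, take 2 (2->2 ok)
  t18 'x' -> {1,2}, take 2 (2->2 ok)

0,2,2,0,2,0,1,1,1,0,2,0,1,0,2,2,2,2,2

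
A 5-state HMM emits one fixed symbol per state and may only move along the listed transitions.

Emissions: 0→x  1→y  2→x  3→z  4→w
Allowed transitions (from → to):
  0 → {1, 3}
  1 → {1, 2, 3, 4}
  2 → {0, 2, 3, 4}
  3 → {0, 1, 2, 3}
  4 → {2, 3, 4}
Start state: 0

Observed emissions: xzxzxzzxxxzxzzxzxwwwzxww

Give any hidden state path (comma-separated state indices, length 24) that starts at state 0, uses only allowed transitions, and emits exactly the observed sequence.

0,3,0,3,0,3,3,2,2,0,3,0,3,3,0,3,2,4,4,4,3,2,4,4

  [0] x  {0,2}  => 0  start
  [1] z  {3}  => 3  0->3 ok
  [2] x  {0,2}  => 0  3->0 ok
  [3] z  {3}  => 3  0->3 ok
  [4] x  {0,2}  => 0  3->0 ok
  [5] z  {3}  => 3  0->3 ok
  [6] z  {3}  => 3  3->3 ok
  [7] x  {0,2}  => 2  3->2 ok
  [8] x  {0,2}  => 2  2->2 ok
  [9] x  {0,2}  => 0  2->0 ok
  [10] z  {3}  => 3  0->3 ok
  [11] x  {0,2}  => 0  3->0 ok
  [12] z  {3}  => 3  0->3 ok
  [13] z  {3}  => 3  3->3 ok
  [14] x  {0,2}  => 0  3->0 ok
  [15] z  {3}  => 3  0->3 ok
  [16] x  {0,2}  => 2  3->2 ok
  [17] w  {4}  => 4  2->4 ok
  [18] w  {4}  => 4  4->4 ok
  [19] w  {4}  => 4  4->4 ok
  [20] z  {3}  => 3  4->3 ok
  [21] x  {0,2}  => 2  3->2 ok
  [22] w  {4}  => 4  2->4 ok
  [23] w  {4}  => 4  4->4 ok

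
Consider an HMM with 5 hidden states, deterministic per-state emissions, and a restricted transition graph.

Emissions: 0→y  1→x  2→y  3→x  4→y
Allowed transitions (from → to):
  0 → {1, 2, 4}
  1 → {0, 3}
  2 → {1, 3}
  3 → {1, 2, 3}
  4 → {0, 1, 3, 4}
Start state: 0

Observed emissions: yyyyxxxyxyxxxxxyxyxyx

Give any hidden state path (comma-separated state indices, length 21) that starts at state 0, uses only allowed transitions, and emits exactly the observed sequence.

0,4,0,4,1,3,3,2,1,0,1,3,1,3,1,0,1,0,1,0,1

  0: obs=y cand={0,2,4} pick 0 [start]
  1: obs=y cand={0,2,4} pick 4 [0->4 ok]
  2: obs=y cand={0,2,4} pick 0 [4->0 ok]
  3: obs=y cand={0,2,4} pick 4 [0->4 ok]
  4: obs=x cand={1,3} pick 1 [4->1 ok]
  5: obs=x cand={1,3} pick 3 [1->3 ok]
  6: obs=x cand={1,3} pick 3 [3->3 ok]
  7: obs=y cand={0,2,4} pick 2 [3->2 ok]
  8: obs=x cand={1,3} pick 1 [2->1 ok]
  9: obs=y cand={0,2,4} pick 0 [1->0 ok]
  10: obs=x cand={1,3} pick 1 [0->1 ok]
  11: obs=x cand={1,3} pick 3 [1->3 ok]
  12: obs=x cand={1,3} pick 1 [3->1 ok]
  13: obs=x cand={1,3} pick 3 [1->3 ok]
  14: obs=x cand={1,3} pick 1 [3->1 ok]
  15: obs=y cand={0,2,4} pick 0 [1->0 ok]
  16: obs=x cand={1,3} pick 1 [0->1 ok]
  17: obs=y cand={0,2,4} pick 0 [1->0 ok]
  18: obs=x cand={1,3} pick 1 [0->1 ok]
  19: obs=y cand={0,2,4} pick 0 [1->0 ok]
  20: obs=x cand={1,3} pick 1 [0->1 ok]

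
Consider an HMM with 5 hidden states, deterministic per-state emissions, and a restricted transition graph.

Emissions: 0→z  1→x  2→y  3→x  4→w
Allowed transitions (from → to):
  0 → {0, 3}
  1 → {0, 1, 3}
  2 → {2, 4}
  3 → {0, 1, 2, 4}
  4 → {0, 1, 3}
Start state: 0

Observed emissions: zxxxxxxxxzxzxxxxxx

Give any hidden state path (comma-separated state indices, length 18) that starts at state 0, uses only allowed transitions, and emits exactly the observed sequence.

  t0 'z' -> {0}, take 0 (start)
  t1 'x' -> {1,3}, take 3 (0->3 ok)
  t2 'x' -> {1,3}, take 1 (3->1 ok)
  t3 'x' -> {1,3}, take 1 (1->1 ok)
  t4 'x' -> {1,3}, take 1 (1->1 ok)
  t5 'x' -> {1,3}, take 3 (1->3 ok)
  t6 'x' -> {1,3}, take 1 (3->1 ok)
  t7 'x' -> {1,3}, take 3 (1->3 ok)
  t8 'x' -> {1,3}, take 1 (3->1 ok)
  t9 'z' -> {0}, take 0 (1->0 ok)
  t10 'x' -> {1,3}, take 3 (0->3 ok)
  t11 'z' -> {0}, take 0 (3->0 ok)
  t12 'x' -> {1,3}, take 3 (0->3 ok)
  t13 'x' -> {1,3}, take 1 (3->1 ok)
  t14 'x' -> {1,3}, take 3 (1->3 ok)
  t15 'x' -> {1,3}, take 1 (3->1 ok)
  t16 'x' -> {1,3}, take 1 (1->1 ok)
  t17 'x' -> {1,3}, take 1 (1->1 ok)

0,3,1,1,1,3,1,3,1,0,3,0,3,1,3,1,1,1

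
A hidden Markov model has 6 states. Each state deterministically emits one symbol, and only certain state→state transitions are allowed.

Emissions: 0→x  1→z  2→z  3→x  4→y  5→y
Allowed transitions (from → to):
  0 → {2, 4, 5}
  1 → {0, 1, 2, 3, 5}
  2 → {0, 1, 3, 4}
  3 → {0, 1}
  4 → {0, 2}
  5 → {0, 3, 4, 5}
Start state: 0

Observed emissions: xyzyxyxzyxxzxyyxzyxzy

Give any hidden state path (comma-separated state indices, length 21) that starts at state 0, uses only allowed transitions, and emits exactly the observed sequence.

0,4,2,4,0,5,3,1,5,3,0,2,0,5,5,3,1,5,3,1,5

  pos 0: x in {0,3}, choose 0; start
  pos 1: y in {4,5}, choose 4; 0->4 ok
  pos 2: z in {1,2}, choose 2; 4->2 ok
  pos 3: y in {4,5}, choose 4; 2->4 ok
  pos 4: x in {0,3}, choose 0; 4->0 ok
  pos 5: y in {4,5}, choose 5; 0->5 ok
  pos 6: x in {0,3}, choose 3; 5->3 ok
  pos 7: z in {1,2}, choose 1; 3->1 ok
  pos 8: y in {4,5}, choose 5; 1->5 ok
  pos 9: x in {0,3}, choose 3; 5->3 ok
  pos 10: x in {0,3}, choose 0; 3->0 ok
  pos 11: z in {1,2}, choose 2; 0->2 ok
  pos 12: x in {0,3}, choose 0; 2->0 ok
  pos 13: y in {4,5}, choose 5; 0->5 ok
  pos 14: y in {4,5}, choose 5; 5->5 ok
  pos 15: x in {0,3}, choose 3; 5->3 ok
  pos 16: z in {1,2}, choose 1; 3->1 ok
  pos 17: y in {4,5}, choose 5; 1->5 ok
  pos 18: x in {0,3}, choose 3; 5->3 ok
  pos 19: z in {1,2}, choose 1; 3->1 ok
  pos 20: y in {4,5}, choose 5; 1->5 ok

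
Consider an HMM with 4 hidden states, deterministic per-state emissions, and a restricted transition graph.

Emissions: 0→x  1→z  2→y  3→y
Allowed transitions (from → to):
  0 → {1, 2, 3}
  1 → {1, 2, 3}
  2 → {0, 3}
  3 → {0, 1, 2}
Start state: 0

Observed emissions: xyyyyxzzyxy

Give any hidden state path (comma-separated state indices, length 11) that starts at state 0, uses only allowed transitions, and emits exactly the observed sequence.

  pos 0: x in {0}, choose 0; start
  pos 1: y in {2,3}, choose 3; 0->3 ok
  pos 2: y in {2,3}, choose 2; 3->2 ok
  pos 3: y in {2,3}, choose 3; 2->3 ok
  pos 4: y in {2,3}, choose 2; 3->2 ok
  pos 5: x in {0}, choose 0; 2->0 ok
  pos 6: z in {1}, choose 1; 0->1 ok
  pos 7: z in {1}, choose 1; 1->1 ok
  pos 8: y in {2,3}, choose 2; 1->2 ok
  pos 9: x in {0}, choose 0; 2->0 ok
  pos 10: y in {2,3}, choose 3; 0->3 ok

0,3,2,3,2,0,1,1,2,0,3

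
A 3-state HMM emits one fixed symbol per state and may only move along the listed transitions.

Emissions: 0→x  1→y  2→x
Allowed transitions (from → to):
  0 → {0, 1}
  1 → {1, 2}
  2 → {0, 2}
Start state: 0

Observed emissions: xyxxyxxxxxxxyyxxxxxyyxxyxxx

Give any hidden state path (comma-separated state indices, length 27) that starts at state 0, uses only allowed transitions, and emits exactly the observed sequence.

  t0 'x' -> {0,2}, take 0 (start)
  t1 'y' -> {1}, take 1 (0->1 ok)
  t2 'x' -> {0,2}, take 2 (1->2 ok)
  t3 'x' -> {0,2}, take 0 (2->0 ok)
  t4 'y' -> {1}, take 1 (0->1 ok)
  t5 'x' -> {0,2}, take 2 (1->2 ok)
  t6 'x' -> {0,2}, take 2 (2->2 ok)
  t7 'x' -> {0,2}, take 2 (2->2 ok)
  t8 'x' -> {0,2}, take 0 (2->0 ok)
  t9 'x' -> {0,2}, take 0 (0->0 ok)
  t10 'x' -> {0,2}, take 0 (0->0 ok)
  t11 'x' -> {0,2}, take 0 (0->0 ok)
  t12 'y' -> {1}, take 1 (0->1 ok)
  t13 'y' -> {1}, take 1 (1->1 ok)
  t14 'x' -> {0,2}, take 2 (1->2 ok)
  t15 'x' -> {0,2}, take 2 (2->2 ok)
  t16 'x' -> {0,2}, take 2 (2->2 ok)
  t17 'x' -> {0,2}, take 2 (2->2 ok)
  t18 'x' -> {0,2}, take 0 (2->0 ok)
  t19 'y' -> {1}, take 1 (0->1 ok)
  t20 'y' -> {1}, take 1 (1->1 ok)
  t21 'x' -> {0,2}, take 2 (1->2 ok)
  t22 'x' -> {0,2}, take 0 (2->0 ok)
  t23 'y' -> {1}, take 1 (0->1 ok)
  t24 'x' -> {0,2}, take 2 (1->2 ok)
  t25 'x' -> {0,2}, take 0 (2->0 ok)
  t26 'x' -> {0,2}, take 0 (0->0 ok)

0,1,2,0,1,2,2,2,0,0,0,0,1,1,2,2,2,2,0,1,1,2,0,1,2,0,0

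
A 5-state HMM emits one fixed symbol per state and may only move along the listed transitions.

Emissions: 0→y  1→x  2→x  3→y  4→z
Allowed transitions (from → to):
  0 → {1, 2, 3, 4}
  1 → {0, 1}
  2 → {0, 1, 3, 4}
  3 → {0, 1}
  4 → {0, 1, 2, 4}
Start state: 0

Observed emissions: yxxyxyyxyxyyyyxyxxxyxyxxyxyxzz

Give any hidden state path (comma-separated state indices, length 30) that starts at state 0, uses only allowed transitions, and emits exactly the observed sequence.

0,1,1,0,1,0,3,1,0,2,3,0,3,0,2,0,1,1,1,0,1,0,1,1,0,1,0,2,4,4

  [0] y  {0,3}  => 0  start
  [1] x  {1,2}  => 1  0->1 ok
  [2] x  {1,2}  => 1  1->1 ok
  [3] y  {0,3}  => 0  1->0 ok
  [4] x  {1,2}  => 1  0->1 ok
  [5] y  {0,3}  => 0  1->0 ok
  [6] y  {0,3}  => 3  0->3 ok
  [7] x  {1,2}  => 1  3->1 ok
  [8] y  {0,3}  => 0  1->0 ok
  [9] x  {1,2}  => 2  0->2 ok
  [10] y  {0,3}  => 3  2->3 ok
  [11] y  {0,3}  => 0  3->0 ok
  [12] y  {0,3}  => 3  0->3 ok
  [13] y  {0,3}  => 0  3->0 ok
  [14] x  {1,2}  => 2  0->2 ok
  [15] y  {0,3}  => 0  2->0 ok
  [16] x  {1,2}  => 1  0->1 ok
  [17] x  {1,2}  => 1  1->1 ok
  [18] x  {1,2}  => 1  1->1 ok
  [19] y  {0,3}  => 0  1->0 ok
  [20] x  {1,2}  => 1  0->1 ok
  [21] y  {0,3}  => 0  1->0 ok
  [22] x  {1,2}  => 1  0->1 ok
  [23] x  {1,2}  => 1  1->1 ok
  [24] y  {0,3}  => 0  1->0 ok
  [25] x  {1,2}  => 1  0->1 ok
  [26] y  {0,3}  => 0  1->0 ok
  [27] x  {1,2}  => 2  0->2 ok
  [28] z  {4}  => 4  2->4 ok
  [29] z  {4}  => 4  4->4 ok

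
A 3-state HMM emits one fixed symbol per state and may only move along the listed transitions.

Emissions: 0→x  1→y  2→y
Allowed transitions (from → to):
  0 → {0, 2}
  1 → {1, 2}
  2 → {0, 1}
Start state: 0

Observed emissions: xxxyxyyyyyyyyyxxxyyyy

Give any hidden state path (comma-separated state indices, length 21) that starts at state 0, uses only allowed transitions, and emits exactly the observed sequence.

  0: obs=x cand={0} pick 0 [start]
  1: obs=x cand={0} pick 0 [0->0 ok]
  2: obs=x cand={0} pick 0 [0->0 ok]
  3: obs=y cand={1,2} pick 2 [0->2 ok]
  4: obs=x cand={0} pick 0 [2->0 ok]
  5: obs=y cand={1,2} pick 2 [0->2 ok]
  6: obs=y cand={1,2} pick 1 [2->1 ok]
  7: obs=y cand={1,2} pick 2 [1->2 ok]
  8: obs=y cand={1,2} pick 1 [2->1 ok]
  9: obs=y cand={1,2} pick 1 [1->1 ok]
  10: obs=y cand={1,2} pick 2 [1->2 ok]
  11: obs=y cand={1,2} pick 1 [2->1 ok]
  12: obs=y cand={1,2} pick 1 [1->1 ok]
  13: obs=y cand={1,2} pick 2 [1->2 ok]
  14: obs=x cand={0} pick 0 [2->0 ok]
  15: obs=x cand={0} pick 0 [0->0 ok]
  16: obs=x cand={0} pick 0 [0->0 ok]
  17: obs=y cand={1,2} pick 2 [0->2 ok]
  18: obs=y cand={1,2} pick 1 [2->1 ok]
  19: obs=y cand={1,2} pick 1 [1->1 ok]
  20: obs=y cand={1,2} pick 2 [1->2 ok]

0,0,0,2,0,2,1,2,1,1,2,1,1,2,0,0,0,2,1,1,2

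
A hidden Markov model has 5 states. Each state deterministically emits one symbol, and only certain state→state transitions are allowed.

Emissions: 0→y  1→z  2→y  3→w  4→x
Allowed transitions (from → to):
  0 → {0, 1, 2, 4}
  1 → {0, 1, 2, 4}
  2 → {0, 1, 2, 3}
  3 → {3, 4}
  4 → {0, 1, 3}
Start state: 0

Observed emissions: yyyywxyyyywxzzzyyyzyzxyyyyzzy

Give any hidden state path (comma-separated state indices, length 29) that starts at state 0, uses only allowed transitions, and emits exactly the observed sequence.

  t0 'y' -> {0,2}, take 0 (start)
  t1 'y' -> {0,2}, take 0 (0->0 ok)
  t2 'y' -> {0,2}, take 2 (0->2 ok)
  t3 'y' -> {0,2}, take 2 (2->2 ok)
  t4 'w' -> {3}, take 3 (2->3 ok)
  t5 'x' -> {4}, take 4 (3->4 ok)
  t6 'y' -> {0,2}, take 0 (4->0 ok)
  t7 'y' -> {0,2}, take 2 (0->2 ok)
  t8 'y' -> {0,2}, take 2 (2->2 ok)
  t9 'y' -> {0,2}, take 2 (2->2 ok)
  t10 'w' -> {3}, take 3 (2->3 ok)
  t11 'x' -> {4}, take 4 (3->4 ok)
  t12 'z' -> {1}, take 1 (4->1 ok)
  t13 'z' -> {1}, take 1 (1->1 ok)
  t14 'z' -> {1}, take 1 (1->1 ok)
  t15 'y' -> {0,2}, take 2 (1->2 ok)
  t16 'y' -> {0,2}, take 0 (2->0 ok)
  t17 'y' -> {0,2}, take 0 (0->0 ok)
  t18 'z' -> {1}, take 1 (0->1 ok)
  t19 'y' -> {0,2}, take 2 (1->2 ok)
  t20 'z' -> {1}, take 1 (2->1 ok)
  t21 'x' -> {4}, take 4 (1->4 ok)
  t22 'y' -> {0,2}, take 0 (4->0 ok)
  t23 'y' -> {0,2}, take 0 (0->0 ok)
  t24 'y' -> {0,2}, take 0 (0->0 ok)
  t25 'y' -> {0,2}, take 2 (0->2 ok)
  t26 'z' -> {1}, take 1 (2->1 ok)
  t27 'z' -> {1}, take 1 (1->1 ok)
  t28 'y' -> {0,2}, take 0 (1->0 ok)

0,0,2,2,3,4,0,2,2,2,3,4,1,1,1,2,0,0,1,2,1,4,0,0,0,2,1,1,0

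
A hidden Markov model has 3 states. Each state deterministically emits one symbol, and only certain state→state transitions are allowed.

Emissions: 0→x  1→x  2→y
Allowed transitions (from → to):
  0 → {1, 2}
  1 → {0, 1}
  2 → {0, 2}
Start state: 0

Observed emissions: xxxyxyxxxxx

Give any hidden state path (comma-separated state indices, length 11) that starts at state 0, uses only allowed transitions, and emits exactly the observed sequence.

0,1,0,2,0,2,0,1,0,1,1

  t0 'x' -> {0,1}, take 0 (start)
  t1 'x' -> {0,1}, take 1 (0->1 ok)
  t2 'x' -> {0,1}, take 0 (1->0 ok)
  t3 'y' -> {2}, take 2 (0->2 ok)
  t4 'x' -> {0,1}, take 0 (2->0 ok)
  t5 'y' -> {2}, take 2 (0->2 ok)
  t6 'x' -> {0,1}, take 0 (2->0 ok)
  t7 'x' -> {0,1}, take 1 (0->1 ok)
  t8 'x' -> {0,1}, take 0 (1->0 ok)
  t9 'x' -> {0,1}, take 1 (0->1 ok)
  t10 'x' -> {0,1}, take 1 (1->1 ok)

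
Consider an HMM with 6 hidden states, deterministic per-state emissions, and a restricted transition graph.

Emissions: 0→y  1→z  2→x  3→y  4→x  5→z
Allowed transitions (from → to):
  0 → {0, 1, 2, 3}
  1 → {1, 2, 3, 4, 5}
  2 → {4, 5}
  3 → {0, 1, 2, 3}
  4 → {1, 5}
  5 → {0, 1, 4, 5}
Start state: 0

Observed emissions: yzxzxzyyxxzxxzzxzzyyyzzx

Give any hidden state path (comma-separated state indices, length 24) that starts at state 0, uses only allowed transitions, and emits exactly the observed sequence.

  0: obs=y cand={0,3} pick 0 [start]
  1: obs=z cand={1,5} pick 1 [0->1 ok]
  2: obs=x cand={2,4} pick 4 [1->4 ok]
  3: obs=z cand={1,5} pick 1 [4->1 ok]
  4: obs=x cand={2,4} pick 4 [1->4 ok]
  5: obs=z cand={1,5} pick 5 [4->5 ok]
  6: obs=y cand={0,3} pick 0 [5->0 ok]
  7: obs=y cand={0,3} pick 0 [0->0 ok]
  8: obs=x cand={2,4} pick 2 [0->2 ok]
  9: obs=x cand={2,4} pick 4 [2->4 ok]
  10: obs=z cand={1,5} pick 1 [4->1 ok]
  11: obs=x cand={2,4} pick 2 [1->2 ok]
  12: obs=x cand={2,4} pick 4 [2->4 ok]
  13: obs=z cand={1,5} pick 1 [4->1 ok]
  14: obs=z cand={1,5} pick 1 [1->1 ok]
  15: obs=x cand={2,4} pick 2 [1->2 ok]
  16: obs=z cand={1,5} pick 5 [2->5 ok]
  17: obs=z cand={1,5} pick 5 [5->5 ok]
  18: obs=y cand={0,3} pick 0 [5->0 ok]
  19: obs=y cand={0,3} pick 3 [0->3 ok]
  20: obs=y cand={0,3} pick 3 [3->3 ok]
  21: obs=z cand={1,5} pick 1 [3->1 ok]
  22: obs=z cand={1,5} pick 1 [1->1 ok]
  23: obs=x cand={2,4} pick 2 [1->2 ok]

0,1,4,1,4,5,0,0,2,4,1,2,4,1,1,2,5,5,0,3,3,1,1,2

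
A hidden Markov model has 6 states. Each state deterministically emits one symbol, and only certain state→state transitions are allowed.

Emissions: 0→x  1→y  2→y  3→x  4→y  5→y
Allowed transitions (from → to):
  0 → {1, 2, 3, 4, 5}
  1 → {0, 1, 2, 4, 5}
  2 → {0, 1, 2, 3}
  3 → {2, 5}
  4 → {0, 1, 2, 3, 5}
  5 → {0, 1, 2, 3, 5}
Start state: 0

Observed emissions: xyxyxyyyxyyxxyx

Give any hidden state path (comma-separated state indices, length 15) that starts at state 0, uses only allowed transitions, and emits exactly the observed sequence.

  t0 'x' -> {0,3}, take 0 (start)
  t1 'y' -> {1,2,4,5}, take 2 (0->2 ok)
  t2 'x' -> {0,3}, take 0 (2->0 ok)
  t3 'y' -> {1,2,4,5}, take 5 (0->5 ok)
  t4 'x' -> {0,3}, take 3 (5->3 ok)
  t5 'y' -> {1,2,4,5}, take 2 (3->2 ok)
  t6 'y' -> {1,2,4,5}, take 1 (2->1 ok)
  t7 'y' -> {1,2,4,5}, take 5 (1->5 ok)
  t8 'x' -> {0,3}, take 3 (5->3 ok)
  t9 'y' -> {1,2,4,5}, take 5 (3->5 ok)
  t10 'y' -> {1,2,4,5}, take 2 (5->2 ok)
  t11 'x' -> {0,3}, take 0 (2->0 ok)
  t12 'x' -> {0,3}, take 3 (0->3 ok)
  t13 'y' -> {1,2,4,5}, take 2 (3->2 ok)
  t14 'x' -> {0,3}, take 3 (2->3 ok)

0,2,0,5,3,2,1,5,3,5,2,0,3,2,3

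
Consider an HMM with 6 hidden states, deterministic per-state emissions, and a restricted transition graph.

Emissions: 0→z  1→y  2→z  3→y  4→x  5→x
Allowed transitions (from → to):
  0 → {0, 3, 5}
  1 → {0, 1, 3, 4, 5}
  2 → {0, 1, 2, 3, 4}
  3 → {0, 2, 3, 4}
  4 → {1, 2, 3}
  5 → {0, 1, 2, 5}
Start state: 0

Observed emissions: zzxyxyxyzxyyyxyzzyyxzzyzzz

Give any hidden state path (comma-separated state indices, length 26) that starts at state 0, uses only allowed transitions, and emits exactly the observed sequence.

  [0] z  {0,2}  => 0  start
  [1] z  {0,2}  => 0  0->0 ok
  [2] x  {4,5}  => 5  0->5 ok
  [3] y  {1,3}  => 1  5->1 ok
  [4] x  {4,5}  => 4  1->4 ok
  [5] y  {1,3}  => 3  4->3 ok
  [6] x  {4,5}  => 4  3->4 ok
  [7] y  {1,3}  => 3  4->3 ok
  [8] z  {0,2}  => 2  3->2 ok
  [9] x  {4,5}  => 4  2->4 ok
  [10] y  {1,3}  => 1  4->1 ok
  [11] y  {1,3}  => 3  1->3 ok
  [12] y  {1,3}  => 3  3->3 ok
  [13] x  {4,5}  => 4  3->4 ok
  [14] y  {1,3}  => 3  4->3 ok
  [15] z  {0,2}  => 2  3->2 ok
  [16] z  {0,2}  => 2  2->2 ok
  [17] y  {1,3}  => 3  2->3 ok
  [18] y  {1,3}  => 3  3->3 ok
  [19] x  {4,5}  => 4  3->4 ok
  [20] z  {0,2}  => 2  4->2 ok
  [21] z  {0,2}  => 2  2->2 ok
  [22] y  {1,3}  => 3  2->3 ok
  [23] z  {0,2}  => 2  3->2 ok
  [24] z  {0,2}  => 0  2->0 ok
  [25] z  {0,2}  => 0  0->0 ok

0,0,5,1,4,3,4,3,2,4,1,3,3,4,3,2,2,3,3,4,2,2,3,2,0,0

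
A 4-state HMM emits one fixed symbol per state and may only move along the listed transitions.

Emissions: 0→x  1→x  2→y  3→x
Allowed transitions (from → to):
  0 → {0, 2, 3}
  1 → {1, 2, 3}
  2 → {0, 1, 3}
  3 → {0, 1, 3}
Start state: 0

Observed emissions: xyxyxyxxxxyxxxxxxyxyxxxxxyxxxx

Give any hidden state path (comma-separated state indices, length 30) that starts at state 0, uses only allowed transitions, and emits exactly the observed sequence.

  0: obs=x cand={0,1,3} pick 0 [start]
  1: obs=y cand={2} pick 2 [0->2 ok]
  2: obs=x cand={0,1,3} pick 0 [2->0 ok]
  3: obs=y cand={2} pick 2 [0->2 ok]
  4: obs=x cand={0,1,3} pick 0 [2->0 ok]
  5: obs=y cand={2} pick 2 [0->2 ok]
  6: obs=x cand={0,1,3} pick 0 [2->0 ok]
  7: obs=x cand={0,1,3} pick 0 [0->0 ok]
  8: obs=x cand={0,1,3} pick 3 [0->3 ok]
  9: obs=x cand={0,1,3} pick 0 [3->0 ok]
  10: obs=y cand={2} pick 2 [0->2 ok]
  11: obs=x cand={0,1,3} pick 3 [2->3 ok]
  12: obs=x cand={0,1,3} pick 1 [3->1 ok]
  13: obs=x cand={0,1,3} pick 1 [1->1 ok]
  14: obs=x cand={0,1,3} pick 3 [1->3 ok]
  15: obs=x cand={0,1,3} pick 1 [3->1 ok]
  16: obs=x cand={0,1,3} pick 1 [1->1 ok]
  17: obs=y cand={2} pick 2 [1->2 ok]
  18: obs=x cand={0,1,3} pick 1 [2->1 ok]
  19: obs=y cand={2} pick 2 [1->2 ok]
  20: obs=x cand={0,1,3} pick 1 [2->1 ok]
  21: obs=x cand={0,1,3} pick 3 [1->3 ok]
  22: obs=x cand={0,1,3} pick 1 [3->1 ok]
  23: obs=x cand={0,1,3} pick 3 [1->3 ok]
  24: obs=x cand={0,1,3} pick 0 [3->0 ok]
  25: obs=y cand={2} pick 2 [0->2 ok]
  26: obs=x cand={0,1,3} pick 0 [2->0 ok]
  27: obs=x cand={0,1,3} pick 0 [0->0 ok]
  28: obs=x cand={0,1,3} pick 3 [0->3 ok]
  29: obs=x cand={0,1,3} pick 3 [3->3 ok]

0,2,0,2,0,2,0,0,3,0,2,3,1,1,3,1,1,2,1,2,1,3,1,3,0,2,0,0,3,3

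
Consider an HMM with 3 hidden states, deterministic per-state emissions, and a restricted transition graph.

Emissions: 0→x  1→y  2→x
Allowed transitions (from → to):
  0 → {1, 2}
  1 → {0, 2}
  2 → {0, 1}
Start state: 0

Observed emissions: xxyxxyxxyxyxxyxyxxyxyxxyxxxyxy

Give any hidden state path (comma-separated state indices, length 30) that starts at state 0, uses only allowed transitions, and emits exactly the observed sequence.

  t0 'x' -> {0,2}, take 0 (start)
  t1 'x' -> {0,2}, take 2 (0->2 ok)
  t2 'y' -> {1}, take 1 (2->1 ok)
  t3 'x' -> {0,2}, take 2 (1->2 ok)
  t4 'x' -> {0,2}, take 0 (2->0 ok)
  t5 'y' -> {1}, take 1 (0->1 ok)
  t6 'x' -> {0,2}, take 2 (1->2 ok)
  t7 'x' -> {0,2}, take 0 (2->0 ok)
  t8 'y' -> {1}, take 1 (0->1 ok)
  t9 'x' -> {0,2}, take 0 (1->0 ok)
  t10 'y' -> {1}, take 1 (0->1 ok)
  t11 'x' -> {0,2}, take 2 (1->2 ok)
  t12 'x' -> {0,2}, take 0 (2->0 ok)
  t13 'y' -> {1}, take 1 (0->1 ok)
  t14 'x' -> {0,2}, take 2 (1->2 ok)
  t15 'y' -> {1}, take 1 (2->1 ok)
  t16 'x' -> {0,2}, take 0 (1->0 ok)
  t17 'x' -> {0,2}, take 2 (0->2 ok)
  t18 'y' -> {1}, take 1 (2->1 ok)
  t19 'x' -> {0,2}, take 0 (1->0 ok)
  t20 'y' -> {1}, take 1 (0->1 ok)
  t21 'x' -> {0,2}, take 2 (1->2 ok)
  t22 'x' -> {0,2}, take 0 (2->0 ok)
  t23 'y' -> {1}, take 1 (0->1 ok)
  t24 'x' -> {0,2}, take 0 (1->0 ok)
  t25 'x' -> {0,2}, take 2 (0->2 ok)
  t26 'x' -> {0,2}, take 0 (2->0 ok)
  t27 'y' -> {1}, take 1 (0->1 ok)
  t28 'x' -> {0,2}, take 2 (1->2 ok)
  t29 'y' -> {1}, take 1 (2->1 ok)

0,2,1,2,0,1,2,0,1,0,1,2,0,1,2,1,0,2,1,0,1,2,0,1,0,2,0,1,2,1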